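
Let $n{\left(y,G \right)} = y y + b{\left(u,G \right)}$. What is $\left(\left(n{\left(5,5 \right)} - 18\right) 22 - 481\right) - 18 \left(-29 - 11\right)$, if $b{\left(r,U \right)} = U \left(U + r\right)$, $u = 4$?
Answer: $1383$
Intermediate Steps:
$n{\left(y,G \right)} = y^{2} + G \left(4 + G\right)$ ($n{\left(y,G \right)} = y y + G \left(G + 4\right) = y^{2} + G \left(4 + G\right)$)
$\left(\left(n{\left(5,5 \right)} - 18\right) 22 - 481\right) - 18 \left(-29 - 11\right) = \left(\left(\left(5^{2} + 5 \left(4 + 5\right)\right) - 18\right) 22 - 481\right) - 18 \left(-29 - 11\right) = \left(\left(\left(25 + 5 \cdot 9\right) - 18\right) 22 - 481\right) - 18 \left(-40\right) = \left(\left(\left(25 + 45\right) - 18\right) 22 - 481\right) - -720 = \left(\left(70 - 18\right) 22 - 481\right) + 720 = \left(52 \cdot 22 - 481\right) + 720 = \left(1144 - 481\right) + 720 = 663 + 720 = 1383$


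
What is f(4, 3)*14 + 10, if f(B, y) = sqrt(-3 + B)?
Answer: 24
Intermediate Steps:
f(4, 3)*14 + 10 = sqrt(-3 + 4)*14 + 10 = sqrt(1)*14 + 10 = 1*14 + 10 = 14 + 10 = 24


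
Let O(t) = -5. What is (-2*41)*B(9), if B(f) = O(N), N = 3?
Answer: 410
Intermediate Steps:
B(f) = -5
(-2*41)*B(9) = -2*41*(-5) = -82*(-5) = 410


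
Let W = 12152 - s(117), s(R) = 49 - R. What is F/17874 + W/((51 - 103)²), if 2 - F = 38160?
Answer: 1108087/464724 ≈ 2.3844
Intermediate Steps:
F = -38158 (F = 2 - 1*38160 = 2 - 38160 = -38158)
W = 12220 (W = 12152 - (49 - 1*117) = 12152 - (49 - 117) = 12152 - 1*(-68) = 12152 + 68 = 12220)
F/17874 + W/((51 - 103)²) = -38158/17874 + 12220/((51 - 103)²) = -38158*1/17874 + 12220/((-52)²) = -19079/8937 + 12220/2704 = -19079/8937 + 12220*(1/2704) = -19079/8937 + 235/52 = 1108087/464724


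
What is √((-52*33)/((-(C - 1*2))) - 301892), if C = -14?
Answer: 7*I*√24653/2 ≈ 549.54*I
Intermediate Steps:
√((-52*33)/((-(C - 1*2))) - 301892) = √((-52*33)/((-(-14 - 1*2))) - 301892) = √(-1716*(-1/(-14 - 2)) - 301892) = √(-1716/((-1*(-16))) - 301892) = √(-1716/16 - 301892) = √(-1716*1/16 - 301892) = √(-429/4 - 301892) = √(-1207997/4) = 7*I*√24653/2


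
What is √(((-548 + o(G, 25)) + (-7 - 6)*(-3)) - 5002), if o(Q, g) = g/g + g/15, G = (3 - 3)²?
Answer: 5*I*√1983/3 ≈ 74.218*I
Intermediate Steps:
G = 0 (G = 0² = 0)
o(Q, g) = 1 + g/15 (o(Q, g) = 1 + g*(1/15) = 1 + g/15)
√(((-548 + o(G, 25)) + (-7 - 6)*(-3)) - 5002) = √(((-548 + (1 + (1/15)*25)) + (-7 - 6)*(-3)) - 5002) = √(((-548 + (1 + 5/3)) - 13*(-3)) - 5002) = √(((-548 + 8/3) + 39) - 5002) = √((-1636/3 + 39) - 5002) = √(-1519/3 - 5002) = √(-16525/3) = 5*I*√1983/3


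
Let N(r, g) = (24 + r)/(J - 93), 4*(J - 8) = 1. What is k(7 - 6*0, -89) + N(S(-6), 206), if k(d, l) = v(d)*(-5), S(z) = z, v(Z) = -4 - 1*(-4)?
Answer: -24/113 ≈ -0.21239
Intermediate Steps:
J = 33/4 (J = 8 + (1/4)*1 = 8 + 1/4 = 33/4 ≈ 8.2500)
v(Z) = 0 (v(Z) = -4 + 4 = 0)
k(d, l) = 0 (k(d, l) = 0*(-5) = 0)
N(r, g) = -32/113 - 4*r/339 (N(r, g) = (24 + r)/(33/4 - 93) = (24 + r)/(-339/4) = (24 + r)*(-4/339) = -32/113 - 4*r/339)
k(7 - 6*0, -89) + N(S(-6), 206) = 0 + (-32/113 - 4/339*(-6)) = 0 + (-32/113 + 8/113) = 0 - 24/113 = -24/113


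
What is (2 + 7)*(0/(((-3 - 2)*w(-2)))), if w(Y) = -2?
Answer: 0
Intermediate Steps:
(2 + 7)*(0/(((-3 - 2)*w(-2)))) = (2 + 7)*(0/(((-3 - 2)*(-2)))) = 9*(0/((-5*(-2)))) = 9*(0/10) = 9*(0*(⅒)) = 9*0 = 0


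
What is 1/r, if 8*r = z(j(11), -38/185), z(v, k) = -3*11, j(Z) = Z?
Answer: -8/33 ≈ -0.24242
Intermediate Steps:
z(v, k) = -33
r = -33/8 (r = (1/8)*(-33) = -33/8 ≈ -4.1250)
1/r = 1/(-33/8) = -8/33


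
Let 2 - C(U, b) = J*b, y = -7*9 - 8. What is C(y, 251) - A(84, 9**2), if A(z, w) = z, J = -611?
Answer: 153279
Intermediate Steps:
y = -71 (y = -63 - 8 = -71)
C(U, b) = 2 + 611*b (C(U, b) = 2 - (-611)*b = 2 + 611*b)
C(y, 251) - A(84, 9**2) = (2 + 611*251) - 1*84 = (2 + 153361) - 84 = 153363 - 84 = 153279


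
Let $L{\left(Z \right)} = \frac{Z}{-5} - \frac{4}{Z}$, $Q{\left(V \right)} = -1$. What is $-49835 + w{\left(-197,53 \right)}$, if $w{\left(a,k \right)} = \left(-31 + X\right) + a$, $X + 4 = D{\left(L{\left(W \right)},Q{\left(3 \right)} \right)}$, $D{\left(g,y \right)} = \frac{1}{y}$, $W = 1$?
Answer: $-50068$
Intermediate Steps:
$L{\left(Z \right)} = - \frac{4}{Z} - \frac{Z}{5}$ ($L{\left(Z \right)} = Z \left(- \frac{1}{5}\right) - \frac{4}{Z} = - \frac{Z}{5} - \frac{4}{Z} = - \frac{4}{Z} - \frac{Z}{5}$)
$X = -5$ ($X = -4 + \frac{1}{-1} = -4 - 1 = -5$)
$w{\left(a,k \right)} = -36 + a$ ($w{\left(a,k \right)} = \left(-31 - 5\right) + a = -36 + a$)
$-49835 + w{\left(-197,53 \right)} = -49835 - 233 = -50068$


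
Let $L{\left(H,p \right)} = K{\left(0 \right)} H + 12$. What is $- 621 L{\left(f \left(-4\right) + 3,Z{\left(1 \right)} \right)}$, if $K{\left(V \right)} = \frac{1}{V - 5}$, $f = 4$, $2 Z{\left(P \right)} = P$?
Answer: $- \frac{45333}{5} \approx -9066.6$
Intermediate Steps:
$Z{\left(P \right)} = \frac{P}{2}$
$K{\left(V \right)} = \frac{1}{-5 + V}$
$L{\left(H,p \right)} = 12 - \frac{H}{5}$ ($L{\left(H,p \right)} = \frac{H}{-5 + 0} + 12 = \frac{H}{-5} + 12 = - \frac{H}{5} + 12 = 12 - \frac{H}{5}$)
$- 621 L{\left(f \left(-4\right) + 3,Z{\left(1 \right)} \right)} = - 621 \left(12 - \frac{4 \left(-4\right) + 3}{5}\right) = - 621 \left(12 - \frac{-16 + 3}{5}\right) = - 621 \left(12 - - \frac{13}{5}\right) = - 621 \left(12 + \frac{13}{5}\right) = \left(-621\right) \frac{73}{5} = - \frac{45333}{5}$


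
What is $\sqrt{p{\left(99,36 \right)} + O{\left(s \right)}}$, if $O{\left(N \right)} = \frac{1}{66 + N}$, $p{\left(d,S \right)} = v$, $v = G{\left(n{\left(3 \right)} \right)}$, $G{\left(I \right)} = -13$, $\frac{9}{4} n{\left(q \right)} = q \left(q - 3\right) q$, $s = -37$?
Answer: $\frac{2 i \sqrt{2726}}{29} \approx 3.6008 i$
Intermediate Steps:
$n{\left(q \right)} = \frac{4 q^{2} \left(-3 + q\right)}{9}$ ($n{\left(q \right)} = \frac{4 q \left(q - 3\right) q}{9} = \frac{4 q \left(-3 + q\right) q}{9} = \frac{4 q q \left(-3 + q\right)}{9} = \frac{4 q^{2} \left(-3 + q\right)}{9}$)
$v = -13$
$p{\left(d,S \right)} = -13$
$\sqrt{p{\left(99,36 \right)} + O{\left(s \right)}} = \sqrt{-13 + \frac{1}{66 - 37}} = \sqrt{-13 + \frac{1}{29}} = \sqrt{- \frac{376}{29}} = \frac{2 i \sqrt{2726}}{29}$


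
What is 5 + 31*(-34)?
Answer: -1049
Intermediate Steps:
5 + 31*(-34) = 5 - 1054 = -1049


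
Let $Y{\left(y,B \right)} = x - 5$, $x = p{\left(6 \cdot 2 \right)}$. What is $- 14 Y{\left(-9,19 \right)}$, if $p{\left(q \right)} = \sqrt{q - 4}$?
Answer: $70 - 28 \sqrt{2} \approx 30.402$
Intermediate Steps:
$p{\left(q \right)} = \sqrt{-4 + q}$
$x = 2 \sqrt{2}$ ($x = \sqrt{-4 + 6 \cdot 2} = \sqrt{-4 + 12} = \sqrt{8} = 2 \sqrt{2} \approx 2.8284$)
$Y{\left(y,B \right)} = -5 + 2 \sqrt{2}$ ($Y{\left(y,B \right)} = 2 \sqrt{2} - 5 = -5 + 2 \sqrt{2}$)
$- 14 Y{\left(-9,19 \right)} = - 14 \left(-5 + 2 \sqrt{2}\right) = 70 - 28 \sqrt{2}$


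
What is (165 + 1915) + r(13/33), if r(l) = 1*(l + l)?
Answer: 68666/33 ≈ 2080.8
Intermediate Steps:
r(l) = 2*l (r(l) = 1*(2*l) = 2*l)
(165 + 1915) + r(13/33) = (165 + 1915) + 2*(13/33) = 2080 + 2*(13*(1/33)) = 2080 + 2*(13/33) = 2080 + 26/33 = 68666/33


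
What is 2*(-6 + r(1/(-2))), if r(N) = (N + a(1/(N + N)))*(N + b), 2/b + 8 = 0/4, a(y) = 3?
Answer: -63/4 ≈ -15.750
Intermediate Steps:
b = -¼ (b = 2/(-8 + 0/4) = 2/(-8 + 0*(¼)) = 2/(-8 + 0) = 2/(-8) = 2*(-⅛) = -¼ ≈ -0.25000)
r(N) = (3 + N)*(-¼ + N) (r(N) = (N + 3)*(N - ¼) = (3 + N)*(-¼ + N))
2*(-6 + r(1/(-2))) = 2*(-6 + (-¾ + (1/(-2))² + (11/4)/(-2))) = 2*(-6 + (-¾ + (-½)² + (11/4)*(-½))) = 2*(-6 + (-¾ + ¼ - 11/8)) = 2*(-6 - 15/8) = 2*(-63/8) = -63/4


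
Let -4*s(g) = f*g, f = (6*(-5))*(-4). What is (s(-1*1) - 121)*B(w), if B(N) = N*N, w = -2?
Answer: -364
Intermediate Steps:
f = 120 (f = -30*(-4) = 120)
s(g) = -30*g
B(N) = N**2
(s(-1*1) - 121)*B(w) = (-(-30) - 121)*(-2)**2 = (-30*(-1) - 121)*4 = (30 - 121)*4 = -91*4 = -364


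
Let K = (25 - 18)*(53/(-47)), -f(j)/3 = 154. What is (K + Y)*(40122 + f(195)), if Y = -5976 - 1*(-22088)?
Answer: 30018376380/47 ≈ 6.3869e+8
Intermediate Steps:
Y = 16112 (Y = -5976 + 22088 = 16112)
f(j) = -462 (f(j) = -3*154 = -462)
K = -371/47 (K = 7*(53*(-1/47)) = 7*(-53/47) = -371/47 ≈ -7.8936)
(K + Y)*(40122 + f(195)) = (-371/47 + 16112)*(40122 - 462) = (756893/47)*39660 = 30018376380/47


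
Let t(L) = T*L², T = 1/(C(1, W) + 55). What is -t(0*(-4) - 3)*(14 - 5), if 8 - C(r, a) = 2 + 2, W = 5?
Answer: -81/59 ≈ -1.3729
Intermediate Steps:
C(r, a) = 4 (C(r, a) = 8 - (2 + 2) = 8 - 1*4 = 8 - 4 = 4)
T = 1/59 (T = 1/(4 + 55) = 1/59 ≈ 0.016949)
t(L) = L²/59
-t(0*(-4) - 3)*(14 - 5) = -(0*(-4) - 3)²/59*(14 - 5) = -(0 - 3)²/59*9 = -(1/59)*(-3)²*9 = -(1/59)*9*9 = -9*9/59 = -1*81/59 = -81/59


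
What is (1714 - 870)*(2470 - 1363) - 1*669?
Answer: 933639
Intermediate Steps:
(1714 - 870)*(2470 - 1363) - 1*669 = 844*1107 - 669 = 934308 - 669 = 933639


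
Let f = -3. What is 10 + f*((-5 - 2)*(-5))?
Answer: -95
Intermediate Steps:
10 + f*((-5 - 2)*(-5)) = 10 - 3*(-5 - 2)*(-5) = 10 - (-21)*(-5) = 10 - 3*35 = 10 - 105 = -95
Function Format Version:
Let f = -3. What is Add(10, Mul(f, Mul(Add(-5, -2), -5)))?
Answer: -95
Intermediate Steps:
Add(10, Mul(f, Mul(Add(-5, -2), -5))) = Add(10, Mul(-3, Mul(Add(-5, -2), -5))) = Add(10, Mul(-3, Mul(-7, -5))) = Add(10, Mul(-3, 35)) = Add(10, -105) = -95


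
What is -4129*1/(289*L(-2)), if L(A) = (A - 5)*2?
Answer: 4129/4046 ≈ 1.0205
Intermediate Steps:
L(A) = -10 + 2*A (L(A) = (-5 + A)*2 = -10 + 2*A)
-4129*1/(289*L(-2)) = -4129*1/(289*(-10 + 2*(-2))) = -4129*1/(289*(-10 - 4)) = -4129/((17*(-14))*17) = -4129/((-238*17)) = -4129/(-4046) = -4129*(-1/4046) = 4129/4046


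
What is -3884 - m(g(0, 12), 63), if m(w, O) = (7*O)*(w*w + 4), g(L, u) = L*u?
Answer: -5648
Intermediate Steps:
m(w, O) = 7*O*(4 + w²) (m(w, O) = (7*O)*(w² + 4) = (7*O)*(4 + w²) = 7*O*(4 + w²))
-3884 - m(g(0, 12), 63) = -3884 - 7*63*(4 + (0*12)²) = -3884 - 7*63*(4 + 0²) = -3884 - 7*63*(4 + 0) = -3884 - 7*63*4 = -3884 - 1*1764 = -3884 - 1764 = -5648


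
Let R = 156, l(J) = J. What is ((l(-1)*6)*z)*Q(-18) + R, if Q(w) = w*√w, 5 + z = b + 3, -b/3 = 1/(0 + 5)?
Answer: 156 - 4212*I*√2/5 ≈ 156.0 - 1191.3*I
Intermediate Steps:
b = -⅗ (b = -3/(0 + 5) = -3/5 = -3*⅕ = -⅗ ≈ -0.60000)
z = -13/5 (z = -5 + (-⅗ + 3) = -5 + 12/5 = -13/5 ≈ -2.6000)
Q(w) = w^(3/2)
((l(-1)*6)*z)*Q(-18) + R = (-1*6*(-13/5))*(-18)^(3/2) + 156 = (-6*(-13/5))*(-54*I*√2) + 156 = 78*(-54*I*√2)/5 + 156 = -4212*I*√2/5 + 156 = 156 - 4212*I*√2/5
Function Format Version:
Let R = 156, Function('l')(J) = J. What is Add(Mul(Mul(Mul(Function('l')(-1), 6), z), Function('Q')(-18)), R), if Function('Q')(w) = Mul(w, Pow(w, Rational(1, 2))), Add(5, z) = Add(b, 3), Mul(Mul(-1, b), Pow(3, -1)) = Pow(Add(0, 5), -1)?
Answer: Add(156, Mul(Rational(-4212, 5), I, Pow(2, Rational(1, 2)))) ≈ Add(156.00, Mul(-1191.3, I))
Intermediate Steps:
b = Rational(-3, 5) (b = Mul(-3, Pow(Add(0, 5), -1)) = Mul(-3, Pow(5, -1)) = Mul(-3, Rational(1, 5)) = Rational(-3, 5) ≈ -0.60000)
z = Rational(-13, 5) (z = Add(-5, Add(Rational(-3, 5), 3)) = Add(-5, Rational(12, 5)) = Rational(-13, 5) ≈ -2.6000)
Function('Q')(w) = Pow(w, Rational(3, 2))
Add(Mul(Mul(Mul(Function('l')(-1), 6), z), Function('Q')(-18)), R) = Add(Mul(Mul(Mul(-1, 6), Rational(-13, 5)), Pow(-18, Rational(3, 2))), 156) = Add(Mul(Mul(-6, Rational(-13, 5)), Mul(-54, I, Pow(2, Rational(1, 2)))), 156) = Add(Mul(Rational(78, 5), Mul(-54, I, Pow(2, Rational(1, 2)))), 156) = Add(Mul(Rational(-4212, 5), I, Pow(2, Rational(1, 2))), 156) = Add(156, Mul(Rational(-4212, 5), I, Pow(2, Rational(1, 2))))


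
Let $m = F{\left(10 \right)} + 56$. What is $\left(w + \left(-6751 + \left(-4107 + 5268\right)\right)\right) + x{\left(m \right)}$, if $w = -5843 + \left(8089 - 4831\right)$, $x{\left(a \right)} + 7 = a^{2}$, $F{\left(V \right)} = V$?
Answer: $-3826$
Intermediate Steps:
$m = 66$ ($m = 10 + 56 = 66$)
$x{\left(a \right)} = -7 + a^{2}$
$w = -2585$ ($w = -5843 + 3258 = -2585$)
$\left(w + \left(-6751 + \left(-4107 + 5268\right)\right)\right) + x{\left(m \right)} = \left(-2585 + \left(-6751 + \left(-4107 + 5268\right)\right)\right) - \left(7 - 66^{2}\right) = \left(-2585 + \left(-6751 + 1161\right)\right) + \left(-7 + 4356\right) = \left(-2585 - 5590\right) + 4349 = -8175 + 4349 = -3826$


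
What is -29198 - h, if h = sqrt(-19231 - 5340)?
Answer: -29198 - I*sqrt(24571) ≈ -29198.0 - 156.75*I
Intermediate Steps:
h = I*sqrt(24571) (h = sqrt(-24571) = I*sqrt(24571) ≈ 156.75*I)
-29198 - h = -29198 - I*sqrt(24571)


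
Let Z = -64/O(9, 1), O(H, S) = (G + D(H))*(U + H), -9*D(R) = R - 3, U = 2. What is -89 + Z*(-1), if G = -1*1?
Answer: -5087/55 ≈ -92.491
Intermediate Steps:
D(R) = ⅓ - R/9 (D(R) = -(R - 3)/9 = -(-3 + R)/9 = ⅓ - R/9)
G = -1
O(H, S) = (2 + H)*(-⅔ - H/9) (O(H, S) = (-1 + (⅓ - H/9))*(2 + H) = (-⅔ - H/9)*(2 + H) = (2 + H)*(-⅔ - H/9))
Z = 192/55 (Z = -64/(-4/3 - 8/9*9 - ⅑*9²) = -64/(-4/3 - 8 - ⅑*81) = -64/(-4/3 - 8 - 9) = -64/(-55/3) = -64*(-3/55) = 192/55 ≈ 3.4909)
-89 + Z*(-1) = -89 + (192/55)*(-1) = -89 - 192/55 = -5087/55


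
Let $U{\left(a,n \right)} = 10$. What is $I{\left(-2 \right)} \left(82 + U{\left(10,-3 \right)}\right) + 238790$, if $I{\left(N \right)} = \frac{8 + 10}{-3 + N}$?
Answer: $\frac{1192294}{5} \approx 2.3846 \cdot 10^{5}$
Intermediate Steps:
$I{\left(N \right)} = \frac{18}{-3 + N}$
$I{\left(-2 \right)} \left(82 + U{\left(10,-3 \right)}\right) + 238790 = \frac{18}{-3 - 2} \left(82 + 10\right) + 238790 = \frac{18}{-5} \cdot 92 + 238790 = 18 \left(- \frac{1}{5}\right) 92 + 238790 = \left(- \frac{18}{5}\right) 92 + 238790 = - \frac{1656}{5} + 238790 = \frac{1192294}{5}$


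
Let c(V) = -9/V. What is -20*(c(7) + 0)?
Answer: 180/7 ≈ 25.714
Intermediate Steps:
-20*(c(7) + 0) = -20*(-9/7 + 0) = -20*(-9/7) = 180/7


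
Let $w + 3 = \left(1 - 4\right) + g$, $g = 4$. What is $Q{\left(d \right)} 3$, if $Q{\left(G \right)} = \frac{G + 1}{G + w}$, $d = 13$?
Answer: $\frac{42}{11} \approx 3.8182$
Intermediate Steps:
$w = -2$ ($w = -3 + \left(\left(1 - 4\right) + 4\right) = -3 + \left(-3 + 4\right) = -3 + 1 = -2$)
$Q{\left(G \right)} = \frac{1 + G}{-2 + G}$ ($Q{\left(G \right)} = \frac{G + 1}{G - 2} = \frac{1 + G}{-2 + G}$)
$Q{\left(d \right)} 3 = \frac{1 + 13}{-2 + 13} \cdot 3 = \frac{1}{11} \cdot 14 \cdot 3 = \frac{14}{11} \cdot 3 = \frac{42}{11}$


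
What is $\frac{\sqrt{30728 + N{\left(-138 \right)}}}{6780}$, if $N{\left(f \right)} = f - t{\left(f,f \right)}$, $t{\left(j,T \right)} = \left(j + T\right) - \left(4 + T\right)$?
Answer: $\frac{\sqrt{7683}}{3390} \approx 0.025856$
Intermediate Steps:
$t{\left(j,T \right)} = -4 + j$ ($t{\left(j,T \right)} = \left(T + j\right) - \left(4 + T\right) = -4 + j$)
$N{\left(f \right)} = 4$ ($N{\left(f \right)} = f - \left(-4 + f\right) = 4$)
$\frac{\sqrt{30728 + N{\left(-138 \right)}}}{6780} = \frac{\sqrt{30728 + 4}}{6780} = \sqrt{30732} \cdot \frac{1}{6780} = 2 \sqrt{7683} \cdot \frac{1}{6780} = \frac{\sqrt{7683}}{3390}$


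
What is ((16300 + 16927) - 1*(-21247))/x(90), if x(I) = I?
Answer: 9079/15 ≈ 605.27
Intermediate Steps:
((16300 + 16927) - 1*(-21247))/x(90) = ((16300 + 16927) - 1*(-21247))/90 = (33227 + 21247)*(1/90) = 54474*(1/90) = 9079/15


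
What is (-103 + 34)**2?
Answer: 4761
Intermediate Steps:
(-103 + 34)**2 = (-69)**2 = 4761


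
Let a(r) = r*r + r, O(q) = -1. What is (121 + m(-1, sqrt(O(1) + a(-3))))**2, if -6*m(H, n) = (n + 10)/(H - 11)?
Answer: (8722 + sqrt(5))**2/5184 ≈ 14682.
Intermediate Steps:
a(r) = r + r**2 (a(r) = r**2 + r = r + r**2)
m(H, n) = -(10 + n)/(6*(-11 + H)) (m(H, n) = -(n + 10)/(6*(H - 11)) = -(10 + n)/(6*(-11 + H)))
(121 + m(-1, sqrt(O(1) + a(-3))))**2 = (121 + (-10 - sqrt(-1 - 3*(1 - 3)))/(6*(-11 - 1)))**2 = (121 + (1/6)*(-10 - sqrt(-1 - 3*(-2)))/(-12))**2 = (121 + (1/6)*(-1/12)*(-10 - sqrt(-1 + 6)))**2 = (121 + (1/6)*(-1/12)*(-10 - sqrt(5)))**2 = (121 + (5/36 + sqrt(5)/72))**2 = (4361/36 + sqrt(5)/72)**2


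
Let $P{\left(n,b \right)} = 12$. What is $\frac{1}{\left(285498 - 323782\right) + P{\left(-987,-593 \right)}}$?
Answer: $- \frac{1}{38272} \approx -2.6129 \cdot 10^{-5}$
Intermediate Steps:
$\frac{1}{\left(285498 - 323782\right) + P{\left(-987,-593 \right)}} = \frac{1}{\left(285498 - 323782\right) + 12} = \frac{1}{-38284 + 12} = \frac{1}{-38272} = - \frac{1}{38272}$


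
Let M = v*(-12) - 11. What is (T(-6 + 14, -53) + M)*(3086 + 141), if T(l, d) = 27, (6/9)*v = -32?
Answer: 1910384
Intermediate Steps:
v = -48 (v = (3/2)*(-32) = -48)
M = 565 (M = -48*(-12) - 11 = 576 - 11 = 565)
(T(-6 + 14, -53) + M)*(3086 + 141) = (27 + 565)*(3086 + 141) = 592*3227 = 1910384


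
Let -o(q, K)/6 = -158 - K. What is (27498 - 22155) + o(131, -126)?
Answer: 5535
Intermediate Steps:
o(q, K) = 948 + 6*K (o(q, K) = -6*(-158 - K) = 948 + 6*K)
(27498 - 22155) + o(131, -126) = (27498 - 22155) + (948 + 6*(-126)) = 5343 + (948 - 756) = 5343 + 192 = 5535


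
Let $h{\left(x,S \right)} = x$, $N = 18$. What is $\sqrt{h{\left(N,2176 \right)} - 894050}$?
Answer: $4 i \sqrt{55877} \approx 945.53 i$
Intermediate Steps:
$\sqrt{h{\left(N,2176 \right)} - 894050} = \sqrt{18 - 894050} = \sqrt{-894032} = 4 i \sqrt{55877}$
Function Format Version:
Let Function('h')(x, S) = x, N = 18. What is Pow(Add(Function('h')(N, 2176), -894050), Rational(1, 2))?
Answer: Mul(4, I, Pow(55877, Rational(1, 2))) ≈ Mul(945.53, I)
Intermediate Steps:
Pow(Add(Function('h')(N, 2176), -894050), Rational(1, 2)) = Pow(Add(18, -894050), Rational(1, 2)) = Pow(-894032, Rational(1, 2)) = Mul(4, I, Pow(55877, Rational(1, 2)))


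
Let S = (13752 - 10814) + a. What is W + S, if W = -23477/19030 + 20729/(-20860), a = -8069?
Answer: -203771572289/39696580 ≈ -5133.2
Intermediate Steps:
W = -88420309/39696580 (W = -23477*1/19030 + 20729*(-1/20860) = -23477/19030 - 20729/20860 = -88420309/39696580 ≈ -2.2274)
S = -5131 (S = (13752 - 10814) - 8069 = 2938 - 8069 = -5131)
W + S = -88420309/39696580 - 5131 = -203771572289/39696580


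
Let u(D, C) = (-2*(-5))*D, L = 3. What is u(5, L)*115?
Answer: 5750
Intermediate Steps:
u(D, C) = 10*D
u(5, L)*115 = (10*5)*115 = 50*115 = 5750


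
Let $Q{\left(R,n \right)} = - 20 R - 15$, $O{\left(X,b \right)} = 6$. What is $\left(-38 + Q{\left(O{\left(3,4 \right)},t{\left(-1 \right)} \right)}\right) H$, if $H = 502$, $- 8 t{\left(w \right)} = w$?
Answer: $-86846$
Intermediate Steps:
$t{\left(w \right)} = - \frac{w}{8}$
$Q{\left(R,n \right)} = -15 - 20 R$
$\left(-38 + Q{\left(O{\left(3,4 \right)},t{\left(-1 \right)} \right)}\right) H = \left(-38 - 135\right) 502 = \left(-173\right) 502 = -86846$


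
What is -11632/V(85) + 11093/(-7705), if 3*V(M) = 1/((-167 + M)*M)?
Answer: 1874049538507/7705 ≈ 2.4323e+8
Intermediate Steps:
V(M) = 1/(3*M*(-167 + M)) (V(M) = (1/((-167 + M)*M))/3 = (1/(M*(-167 + M)))/3 = 1/(3*M*(-167 + M)))
-11632/V(85) + 11093/(-7705) = -11632/((⅓)/(85*(-167 + 85))) + 11093/(-7705) = -11632/((⅓)*(1/85)/(-82)) + 11093*(-1/7705) = -11632/((⅓)*(1/85)*(-1/82)) - 11093/7705 = -11632/(-1/20910) - 11093/7705 = -11632*(-20910) - 11093/7705 = 243225120 - 11093/7705 = 1874049538507/7705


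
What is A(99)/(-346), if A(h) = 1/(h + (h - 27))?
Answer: -1/59166 ≈ -1.6902e-5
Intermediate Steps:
A(h) = 1/(-27 + 2*h) (A(h) = 1/(h + (-27 + h)) = 1/(-27 + 2*h))
A(99)/(-346) = 1/((-27 + 2*99)*(-346)) = -1/346/(-27 + 198) = -1/346/171 = (1/171)*(-1/346) = -1/59166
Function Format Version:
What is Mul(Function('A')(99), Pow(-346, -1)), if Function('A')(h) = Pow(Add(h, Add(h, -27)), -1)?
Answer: Rational(-1, 59166) ≈ -1.6902e-5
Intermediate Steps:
Function('A')(h) = Pow(Add(-27, Mul(2, h)), -1) (Function('A')(h) = Pow(Add(h, Add(-27, h)), -1) = Pow(Add(-27, Mul(2, h)), -1))
Mul(Function('A')(99), Pow(-346, -1)) = Mul(Pow(Add(-27, Mul(2, 99)), -1), Pow(-346, -1)) = Mul(Pow(Add(-27, 198), -1), Rational(-1, 346)) = Mul(Pow(171, -1), Rational(-1, 346)) = Mul(Rational(1, 171), Rational(-1, 346)) = Rational(-1, 59166)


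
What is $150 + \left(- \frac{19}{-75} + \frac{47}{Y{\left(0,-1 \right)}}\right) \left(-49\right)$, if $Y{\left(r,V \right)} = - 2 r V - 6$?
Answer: $\frac{26071}{50} \approx 521.42$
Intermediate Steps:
$Y{\left(r,V \right)} = -6 - 2 V r$ ($Y{\left(r,V \right)} = - 2 V r - 6 = -6 - 2 V r$)
$150 + \left(- \frac{19}{-75} + \frac{47}{Y{\left(0,-1 \right)}}\right) \left(-49\right) = 150 + \left(- \frac{19}{-75} + \frac{47}{-6 - \left(-2\right) 0}\right) \left(-49\right) = 150 + \left(\left(-19\right) \left(- \frac{1}{75}\right) + \frac{47}{-6 + 0}\right) \left(-49\right) = 150 + \left(\frac{19}{75} + \frac{47}{-6}\right) \left(-49\right) = 150 + \left(\frac{19}{75} + 47 \left(- \frac{1}{6}\right)\right) \left(-49\right) = 150 + \left(\frac{19}{75} - \frac{47}{6}\right) \left(-49\right) = 150 - - \frac{18571}{50} = 150 + \frac{18571}{50} = \frac{26071}{50}$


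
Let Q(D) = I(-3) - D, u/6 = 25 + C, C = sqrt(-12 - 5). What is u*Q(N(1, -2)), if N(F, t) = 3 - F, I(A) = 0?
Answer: -300 - 12*I*sqrt(17) ≈ -300.0 - 49.477*I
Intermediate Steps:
C = I*sqrt(17) (C = sqrt(-17) = I*sqrt(17) ≈ 4.1231*I)
u = 150 + 6*I*sqrt(17) (u = 6*(25 + I*sqrt(17)) = 150 + 6*I*sqrt(17) ≈ 150.0 + 24.739*I)
Q(D) = -D (Q(D) = 0 - D = -D)
u*Q(N(1, -2)) = (150 + 6*I*sqrt(17))*(-(3 - 1*1)) = (150 + 6*I*sqrt(17))*(-(3 - 1)) = (150 + 6*I*sqrt(17))*(-1*2) = (150 + 6*I*sqrt(17))*(-2) = -300 - 12*I*sqrt(17)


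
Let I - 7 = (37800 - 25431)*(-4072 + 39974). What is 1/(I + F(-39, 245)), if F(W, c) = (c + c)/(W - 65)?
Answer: 52/23091735695 ≈ 2.2519e-9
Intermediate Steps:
F(W, c) = 2*c/(-65 + W) (F(W, c) = (2*c)/(-65 + W) = 2*c/(-65 + W))
I = 444071845 (I = 7 + (37800 - 25431)*(-4072 + 39974) = 7 + 12369*35902 = 7 + 444071838 = 444071845)
1/(I + F(-39, 245)) = 1/(444071845 + 2*245/(-65 - 39)) = 1/(444071845 + 2*245/(-104)) = 1/(444071845 + 2*245*(-1/104)) = 1/(444071845 - 245/52) = 1/(23091735695/52) = 52/23091735695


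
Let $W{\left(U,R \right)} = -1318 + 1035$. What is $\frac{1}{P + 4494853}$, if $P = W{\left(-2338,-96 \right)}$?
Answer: $\frac{1}{4494570} \approx 2.2249 \cdot 10^{-7}$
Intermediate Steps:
$W{\left(U,R \right)} = -283$
$P = -283$
$\frac{1}{P + 4494853} = \frac{1}{-283 + 4494853} = \frac{1}{4494570}$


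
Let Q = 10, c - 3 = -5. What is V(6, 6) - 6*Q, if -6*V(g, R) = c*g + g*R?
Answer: -64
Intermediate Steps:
c = -2 (c = 3 - 5 = -2)
V(g, R) = g/3 - R*g/6 (V(g, R) = -(-2*g + g*R)/6 = -(-2*g + R*g)/6 = g/3 - R*g/6)
V(6, 6) - 6*Q = (1/6)*6*(2 - 1*6) - 6*10 = (1/6)*6*(2 - 6) - 60 = (1/6)*6*(-4) - 60 = -4 - 60 = -64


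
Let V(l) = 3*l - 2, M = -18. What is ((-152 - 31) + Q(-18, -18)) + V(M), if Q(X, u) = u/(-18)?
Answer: -238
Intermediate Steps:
Q(X, u) = -u/18 (Q(X, u) = u*(-1/18) = -u/18)
V(l) = -2 + 3*l
((-152 - 31) + Q(-18, -18)) + V(M) = ((-152 - 31) - 1/18*(-18)) + (-2 + 3*(-18)) = (-183 + 1) + (-2 - 54) = -182 - 56 = -238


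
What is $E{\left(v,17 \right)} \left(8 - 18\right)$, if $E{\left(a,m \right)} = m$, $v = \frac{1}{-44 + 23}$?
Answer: $-170$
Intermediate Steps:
$v = - \frac{1}{21}$ ($v = \frac{1}{-21} = - \frac{1}{21} \approx -0.047619$)
$E{\left(v,17 \right)} \left(8 - 18\right) = 17 \left(8 - 18\right) = 17 \left(-10\right) = -170$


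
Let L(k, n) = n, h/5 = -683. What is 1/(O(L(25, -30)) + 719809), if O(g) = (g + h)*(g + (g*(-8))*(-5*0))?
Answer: 1/823159 ≈ 1.2148e-6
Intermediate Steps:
h = -3415 (h = 5*(-683) = -3415)
O(g) = g*(-3415 + g) (O(g) = (g - 3415)*(g + (g*(-8))*(-5*0)) = (-3415 + g)*(g - 8*g*0) = (-3415 + g)*(g + 0) = (-3415 + g)*g = g*(-3415 + g))
1/(O(L(25, -30)) + 719809) = 1/(-30*(-3415 - 30) + 719809) = 1/(-30*(-3445) + 719809) = 1/(103350 + 719809) = 1/823159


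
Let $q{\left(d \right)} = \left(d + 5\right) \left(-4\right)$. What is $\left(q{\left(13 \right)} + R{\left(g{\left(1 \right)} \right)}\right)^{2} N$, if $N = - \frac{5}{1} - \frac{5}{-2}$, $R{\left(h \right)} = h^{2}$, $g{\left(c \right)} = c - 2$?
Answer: $- \frac{25205}{2} \approx -12603.0$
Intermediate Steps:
$g{\left(c \right)} = -2 + c$ ($g{\left(c \right)} = c - 2 = -2 + c$)
$N = - \frac{5}{2}$ ($N = \left(-5\right) 1 - - \frac{5}{2} = -5 + \frac{5}{2} = - \frac{5}{2} \approx -2.5$)
$q{\left(d \right)} = -20 - 4 d$ ($q{\left(d \right)} = \left(5 + d\right) \left(-4\right) = -20 - 4 d$)
$\left(q{\left(13 \right)} + R{\left(g{\left(1 \right)} \right)}\right)^{2} N = \left(\left(-20 - 52\right) + \left(-2 + 1\right)^{2}\right)^{2} \left(- \frac{5}{2}\right) = \left(\left(-20 - 52\right) + \left(-1\right)^{2}\right)^{2} \left(- \frac{5}{2}\right) = \left(-72 + 1\right)^{2} \left(- \frac{5}{2}\right) = \left(-71\right)^{2} \left(- \frac{5}{2}\right) = 5041 \left(- \frac{5}{2}\right) = - \frac{25205}{2}$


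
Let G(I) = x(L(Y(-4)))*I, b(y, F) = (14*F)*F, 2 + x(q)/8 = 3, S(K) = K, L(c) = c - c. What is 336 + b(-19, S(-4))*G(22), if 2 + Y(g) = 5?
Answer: 39760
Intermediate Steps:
Y(g) = 3 (Y(g) = -2 + 5 = 3)
L(c) = 0
x(q) = 8 (x(q) = -16 + 8*3 = -16 + 24 = 8)
b(y, F) = 14*F²
G(I) = 8*I
336 + b(-19, S(-4))*G(22) = 336 + (14*(-4)²)*(8*22) = 336 + (14*16)*176 = 336 + 224*176 = 336 + 39424 = 39760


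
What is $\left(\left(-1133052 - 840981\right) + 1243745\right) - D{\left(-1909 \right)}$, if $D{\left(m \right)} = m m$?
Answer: $-4374569$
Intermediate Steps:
$D{\left(m \right)} = m^{2}$
$\left(\left(-1133052 - 840981\right) + 1243745\right) - D{\left(-1909 \right)} = \left(\left(-1133052 - 840981\right) + 1243745\right) - \left(-1909\right)^{2} = \left(-1974033 + 1243745\right) - 3644281 = -730288 - 3644281 = -4374569$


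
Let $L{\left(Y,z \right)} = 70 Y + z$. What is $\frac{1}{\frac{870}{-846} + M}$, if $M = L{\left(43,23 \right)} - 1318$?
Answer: $\frac{141}{241670} \approx 0.00058344$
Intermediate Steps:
$L{\left(Y,z \right)} = z + 70 Y$
$M = 1715$ ($M = \left(23 + 70 \cdot 43\right) - 1318 = \left(23 + 3010\right) - 1318 = 3033 - 1318 = 1715$)
$\frac{1}{\frac{870}{-846} + M} = \frac{1}{\frac{870}{-846} + 1715} = \frac{1}{870 \left(- \frac{1}{846}\right) + 1715} = \frac{1}{- \frac{145}{141} + 1715} = \frac{1}{\frac{241670}{141}} = \frac{141}{241670}$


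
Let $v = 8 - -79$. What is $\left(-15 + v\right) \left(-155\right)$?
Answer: $-11160$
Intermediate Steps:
$v = 87$ ($v = 8 + 79 = 87$)
$\left(-15 + v\right) \left(-155\right) = \left(-15 + 87\right) \left(-155\right) = 72 \left(-155\right) = -11160$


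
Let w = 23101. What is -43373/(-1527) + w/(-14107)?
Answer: 576587684/21541389 ≈ 26.767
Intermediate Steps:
-43373/(-1527) + w/(-14107) = -43373/(-1527) + 23101/(-14107) = -43373*(-1/1527) + 23101*(-1/14107) = 43373/1527 - 23101/14107 = 576587684/21541389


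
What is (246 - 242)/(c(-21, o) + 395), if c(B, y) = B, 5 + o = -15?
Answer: 2/187 ≈ 0.010695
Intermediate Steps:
o = -20 (o = -5 - 15 = -20)
(246 - 242)/(c(-21, o) + 395) = (246 - 242)/(-21 + 395) = 4/374 = 4*(1/374) = 2/187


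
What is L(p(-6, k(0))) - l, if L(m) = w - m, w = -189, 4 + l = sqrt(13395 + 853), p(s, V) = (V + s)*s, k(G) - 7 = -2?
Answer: -191 - 2*sqrt(3562) ≈ -310.37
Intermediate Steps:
k(G) = 5 (k(G) = 7 - 2 = 5)
p(s, V) = s*(V + s)
l = -4 + 2*sqrt(3562) (l = -4 + sqrt(13395 + 853) = -4 + sqrt(14248) = -4 + 2*sqrt(3562) ≈ 115.36)
L(m) = -189 - m
L(p(-6, k(0))) - l = (-189 - (-6)*(5 - 6)) - (-4 + 2*sqrt(3562)) = (-189 - (-6)*(-1)) + (4 - 2*sqrt(3562)) = (-189 - 1*6) + (4 - 2*sqrt(3562)) = (-189 - 6) + (4 - 2*sqrt(3562)) = -195 + (4 - 2*sqrt(3562)) = -191 - 2*sqrt(3562)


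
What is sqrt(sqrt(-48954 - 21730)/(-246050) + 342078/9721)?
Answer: sqrt(2013181015260133950 - 465023875561*I*sqrt(17671))/239185205 ≈ 5.9321 - 9.1075e-5*I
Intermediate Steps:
sqrt(sqrt(-48954 - 21730)/(-246050) + 342078/9721) = sqrt(sqrt(-70684)*(-1/246050) + 342078*(1/9721)) = sqrt((2*I*sqrt(17671))*(-1/246050) + 342078/9721) = sqrt(-I*sqrt(17671)/123025 + 342078/9721) = sqrt(342078/9721 - I*sqrt(17671)/123025)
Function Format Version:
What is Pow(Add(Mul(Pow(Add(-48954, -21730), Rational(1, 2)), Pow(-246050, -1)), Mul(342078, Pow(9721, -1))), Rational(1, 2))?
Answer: Mul(Rational(1, 239185205), Pow(Add(2013181015260133950, Mul(-465023875561, I, Pow(17671, Rational(1, 2)))), Rational(1, 2))) ≈ Add(5.9321, Mul(-9.1075e-5, I))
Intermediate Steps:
Pow(Add(Mul(Pow(Add(-48954, -21730), Rational(1, 2)), Pow(-246050, -1)), Mul(342078, Pow(9721, -1))), Rational(1, 2)) = Pow(Add(Mul(Pow(-70684, Rational(1, 2)), Rational(-1, 246050)), Mul(342078, Rational(1, 9721))), Rational(1, 2)) = Pow(Add(Mul(Mul(2, I, Pow(17671, Rational(1, 2))), Rational(-1, 246050)), Rational(342078, 9721)), Rational(1, 2)) = Pow(Add(Mul(Rational(-1, 123025), I, Pow(17671, Rational(1, 2))), Rational(342078, 9721)), Rational(1, 2)) = Pow(Add(Rational(342078, 9721), Mul(Rational(-1, 123025), I, Pow(17671, Rational(1, 2)))), Rational(1, 2))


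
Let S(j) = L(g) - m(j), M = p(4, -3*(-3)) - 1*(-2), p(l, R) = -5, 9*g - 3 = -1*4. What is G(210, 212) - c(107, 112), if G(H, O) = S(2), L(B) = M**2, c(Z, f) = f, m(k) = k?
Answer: -105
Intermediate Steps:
g = -1/9 (g = 1/3 + (-1*4)/9 = 1/3 + (1/9)*(-4) = 1/3 - 4/9 = -1/9 ≈ -0.11111)
M = -3 (M = -5 - 1*(-2) = -5 + 2 = -3)
L(B) = 9 (L(B) = (-3)**2 = 9)
S(j) = 9 - j
G(H, O) = 7 (G(H, O) = 9 - 1*2 = 9 - 2 = 7)
G(210, 212) - c(107, 112) = 7 - 1*112 = 7 - 112 = -105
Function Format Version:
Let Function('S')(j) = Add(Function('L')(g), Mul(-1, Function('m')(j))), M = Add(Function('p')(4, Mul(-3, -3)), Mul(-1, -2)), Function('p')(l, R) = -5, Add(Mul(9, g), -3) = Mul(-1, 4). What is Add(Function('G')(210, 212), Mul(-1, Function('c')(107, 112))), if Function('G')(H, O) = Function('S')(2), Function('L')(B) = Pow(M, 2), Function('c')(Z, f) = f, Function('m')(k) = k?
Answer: -105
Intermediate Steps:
g = Rational(-1, 9) (g = Add(Rational(1, 3), Mul(Rational(1, 9), Mul(-1, 4))) = Add(Rational(1, 3), Mul(Rational(1, 9), -4)) = Add(Rational(1, 3), Rational(-4, 9)) = Rational(-1, 9) ≈ -0.11111)
M = -3 (M = Add(-5, Mul(-1, -2)) = Add(-5, 2) = -3)
Function('L')(B) = 9 (Function('L')(B) = Pow(-3, 2) = 9)
Function('S')(j) = Add(9, Mul(-1, j))
Function('G')(H, O) = 7 (Function('G')(H, O) = Add(9, Mul(-1, 2)) = Add(9, -2) = 7)
Add(Function('G')(210, 212), Mul(-1, Function('c')(107, 112))) = Add(7, Mul(-1, 112)) = Add(7, -112) = -105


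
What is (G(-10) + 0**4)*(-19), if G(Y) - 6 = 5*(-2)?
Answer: 76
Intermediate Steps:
G(Y) = -4 (G(Y) = 6 + 5*(-2) = 6 - 10 = -4)
(G(-10) + 0**4)*(-19) = (-4 + 0**4)*(-19) = (-4 + 0)*(-19) = -4*(-19) = 76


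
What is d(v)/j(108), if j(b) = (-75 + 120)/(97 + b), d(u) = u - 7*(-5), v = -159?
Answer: -5084/9 ≈ -564.89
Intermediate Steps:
d(u) = 35 + u (d(u) = u + 35 = 35 + u)
j(b) = 45/(97 + b)
d(v)/j(108) = (35 - 159)/((45/(97 + 108))) = -124/(45/205) = -124/(45*(1/205)) = -124/9/41 = -124*41/9 = -5084/9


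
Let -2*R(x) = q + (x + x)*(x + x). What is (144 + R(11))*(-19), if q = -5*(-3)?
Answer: 4009/2 ≈ 2004.5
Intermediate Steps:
q = 15
R(x) = -15/2 - 2*x**2 (R(x) = -(15 + (x + x)*(x + x))/2 = -(15 + (2*x)*(2*x))/2 = -(15 + 4*x**2)/2 = -15/2 - 2*x**2)
(144 + R(11))*(-19) = (144 + (-15/2 - 2*11**2))*(-19) = (144 + (-15/2 - 2*121))*(-19) = (144 + (-15/2 - 242))*(-19) = (144 - 499/2)*(-19) = -211/2*(-19) = 4009/2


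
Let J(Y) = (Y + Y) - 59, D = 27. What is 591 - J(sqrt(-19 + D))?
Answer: 650 - 4*sqrt(2) ≈ 644.34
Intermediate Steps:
J(Y) = -59 + 2*Y (J(Y) = 2*Y - 59 = -59 + 2*Y)
591 - J(sqrt(-19 + D)) = 591 - (-59 + 2*sqrt(-19 + 27)) = 591 - (-59 + 2*sqrt(8)) = 591 - (-59 + 2*(2*sqrt(2))) = 591 - (-59 + 4*sqrt(2)) = 591 + (59 - 4*sqrt(2)) = 650 - 4*sqrt(2)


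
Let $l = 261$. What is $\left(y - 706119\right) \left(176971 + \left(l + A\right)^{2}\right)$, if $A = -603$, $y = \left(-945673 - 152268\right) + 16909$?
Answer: $-525306229185$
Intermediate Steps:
$y = -1081032$ ($y = -1097941 + 16909 = -1081032$)
$\left(y - 706119\right) \left(176971 + \left(l + A\right)^{2}\right) = \left(-1081032 - 706119\right) \left(176971 + \left(261 - 603\right)^{2}\right) = - 1787151 \left(176971 + \left(-342\right)^{2}\right) = - 1787151 \left(176971 + 116964\right) = \left(-1787151\right) 293935 = -525306229185$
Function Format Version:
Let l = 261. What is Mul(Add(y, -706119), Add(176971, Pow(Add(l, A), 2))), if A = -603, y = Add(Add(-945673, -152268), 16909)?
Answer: -525306229185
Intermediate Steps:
y = -1081032 (y = Add(-1097941, 16909) = -1081032)
Mul(Add(y, -706119), Add(176971, Pow(Add(l, A), 2))) = Mul(Add(-1081032, -706119), Add(176971, Pow(Add(261, -603), 2))) = Mul(-1787151, Add(176971, Pow(-342, 2))) = Mul(-1787151, Add(176971, 116964)) = Mul(-1787151, 293935) = -525306229185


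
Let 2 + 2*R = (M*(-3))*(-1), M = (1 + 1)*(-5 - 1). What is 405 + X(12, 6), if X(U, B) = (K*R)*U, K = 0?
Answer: 405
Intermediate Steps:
M = -12 (M = 2*(-6) = -12)
R = -19 (R = -1 + (-12*(-3)*(-1))/2 = -1 + (36*(-1))/2 = -1 + (1/2)*(-36) = -1 - 18 = -19)
X(U, B) = 0 (X(U, B) = (0*(-19))*U = 0*U = 0)
405 + X(12, 6) = 405 + 0 = 405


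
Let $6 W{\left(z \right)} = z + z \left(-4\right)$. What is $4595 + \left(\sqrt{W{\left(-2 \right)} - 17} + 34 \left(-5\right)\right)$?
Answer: $4425 + 4 i \approx 4425.0 + 4.0 i$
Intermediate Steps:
$W{\left(z \right)} = - \frac{z}{2}$ ($W{\left(z \right)} = \frac{z + z \left(-4\right)}{6} = \frac{z - 4 z}{6} = \frac{\left(-3\right) z}{6} = - \frac{z}{2}$)
$4595 + \left(\sqrt{W{\left(-2 \right)} - 17} + 34 \left(-5\right)\right) = 4595 + \left(\sqrt{\left(- \frac{1}{2}\right) \left(-2\right) - 17} + 34 \left(-5\right)\right) = 4595 - \left(170 - \sqrt{1 - 17}\right) = 4595 - \left(170 - \sqrt{-16}\right) = 4595 - \left(170 - 4 i\right) = 4425 + 4 i$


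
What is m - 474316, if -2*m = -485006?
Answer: -231813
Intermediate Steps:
m = 242503 (m = -½*(-485006) = 242503)
m - 474316 = 242503 - 474316 = -231813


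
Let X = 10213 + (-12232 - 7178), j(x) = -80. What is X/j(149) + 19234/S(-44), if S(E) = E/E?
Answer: 1547917/80 ≈ 19349.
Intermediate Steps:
S(E) = 1
X = -9197 (X = 10213 - 19410 = -9197)
X/j(149) + 19234/S(-44) = -9197/(-80) + 19234/1 = -9197*(-1/80) + 19234*1 = 9197/80 + 19234 = 1547917/80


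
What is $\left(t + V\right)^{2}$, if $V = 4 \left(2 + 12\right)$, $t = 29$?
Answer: $7225$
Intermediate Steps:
$V = 56$ ($V = 4 \cdot 14 = 56$)
$\left(t + V\right)^{2} = \left(29 + 56\right)^{2} = 85^{2} = 7225$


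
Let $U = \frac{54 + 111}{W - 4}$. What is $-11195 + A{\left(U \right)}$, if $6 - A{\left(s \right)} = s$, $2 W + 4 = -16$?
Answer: $- \frac{156481}{14} \approx -11177.0$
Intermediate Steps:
$W = -10$ ($W = -2 + \frac{1}{2} \left(-16\right) = -2 - 8 = -10$)
$U = - \frac{165}{14}$ ($U = \frac{54 + 111}{-10 - 4} = \frac{165}{-14} = 165 \left(- \frac{1}{14}\right) = - \frac{165}{14} \approx -11.786$)
$A{\left(s \right)} = 6 - s$
$-11195 + A{\left(U \right)} = -11195 + \left(6 - - \frac{165}{14}\right) = -11195 + \left(6 + \frac{165}{14}\right) = -11195 + \frac{249}{14} = - \frac{156481}{14}$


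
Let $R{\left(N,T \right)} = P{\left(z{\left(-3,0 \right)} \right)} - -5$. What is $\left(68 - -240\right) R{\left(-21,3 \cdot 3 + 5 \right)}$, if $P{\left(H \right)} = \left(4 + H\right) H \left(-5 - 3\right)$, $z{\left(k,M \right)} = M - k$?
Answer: $-50204$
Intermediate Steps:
$P{\left(H \right)} = - 8 H \left(4 + H\right)$ ($P{\left(H \right)} = \left(4 + H\right) H \left(-8\right) = \left(4 + H\right) \left(- 8 H\right) = - 8 H \left(4 + H\right)$)
$R{\left(N,T \right)} = -163$ ($R{\left(N,T \right)} = - 8 \left(0 - -3\right) \left(4 + \left(0 - -3\right)\right) - -5 = - 8 \left(0 + 3\right) \left(4 + \left(0 + 3\right)\right) + 5 = \left(-8\right) 3 \left(4 + 3\right) + 5 = \left(-8\right) 3 \cdot 7 + 5 = -168 + 5 = -163$)
$\left(68 - -240\right) R{\left(-21,3 \cdot 3 + 5 \right)} = \left(68 - -240\right) \left(-163\right) = \left(68 + 240\right) \left(-163\right) = 308 \left(-163\right) = -50204$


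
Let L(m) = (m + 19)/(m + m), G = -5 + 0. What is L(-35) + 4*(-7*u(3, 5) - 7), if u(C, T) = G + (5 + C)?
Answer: -3912/35 ≈ -111.77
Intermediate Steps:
G = -5
L(m) = (19 + m)/(2*m) (L(m) = (19 + m)/((2*m)) = (19 + m)*(1/(2*m)) = (19 + m)/(2*m))
u(C, T) = C (u(C, T) = -5 + (5 + C) = C)
L(-35) + 4*(-7*u(3, 5) - 7) = (1/2)*(19 - 35)/(-35) + 4*(-7*3 - 7) = (1/2)*(-1/35)*(-16) + 4*(-21 - 7) = 8/35 + 4*(-28) = 8/35 - 112 = -3912/35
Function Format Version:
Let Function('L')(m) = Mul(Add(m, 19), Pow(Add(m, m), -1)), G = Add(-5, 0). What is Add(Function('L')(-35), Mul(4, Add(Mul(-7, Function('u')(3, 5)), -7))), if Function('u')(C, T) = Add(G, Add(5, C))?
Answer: Rational(-3912, 35) ≈ -111.77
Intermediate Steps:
G = -5
Function('L')(m) = Mul(Rational(1, 2), Pow(m, -1), Add(19, m)) (Function('L')(m) = Mul(Add(19, m), Pow(Mul(2, m), -1)) = Mul(Add(19, m), Mul(Rational(1, 2), Pow(m, -1))) = Mul(Rational(1, 2), Pow(m, -1), Add(19, m)))
Function('u')(C, T) = C (Function('u')(C, T) = Add(-5, Add(5, C)) = C)
Add(Function('L')(-35), Mul(4, Add(Mul(-7, Function('u')(3, 5)), -7))) = Add(Mul(Rational(1, 2), Pow(-35, -1), Add(19, -35)), Mul(4, Add(Mul(-7, 3), -7))) = Add(Mul(Rational(1, 2), Rational(-1, 35), -16), Mul(4, Add(-21, -7))) = Add(Rational(8, 35), Mul(4, -28)) = Add(Rational(8, 35), -112) = Rational(-3912, 35)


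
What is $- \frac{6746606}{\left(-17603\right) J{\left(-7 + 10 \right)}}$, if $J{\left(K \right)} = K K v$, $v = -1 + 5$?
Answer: $\frac{3373303}{316854} \approx 10.646$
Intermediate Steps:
$v = 4$
$J{\left(K \right)} = 4 K^{2}$ ($J{\left(K \right)} = K K 4 = K^{2} \cdot 4 = 4 K^{2}$)
$- \frac{6746606}{\left(-17603\right) J{\left(-7 + 10 \right)}} = - \frac{6746606}{\left(-17603\right) 4 \left(-7 + 10\right)^{2}} = - \frac{6746606}{\left(-17603\right) 4 \cdot 3^{2}} = - \frac{6746606}{\left(-17603\right) 4 \cdot 9} = - \frac{6746606}{\left(-17603\right) 36} = - \frac{6746606}{-633708} = \left(-6746606\right) \left(- \frac{1}{633708}\right) = \frac{3373303}{316854}$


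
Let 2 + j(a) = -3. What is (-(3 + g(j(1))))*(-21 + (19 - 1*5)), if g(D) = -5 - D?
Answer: 21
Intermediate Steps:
j(a) = -5 (j(a) = -2 - 3 = -5)
(-(3 + g(j(1))))*(-21 + (19 - 1*5)) = (-(3 + (-5 - 1*(-5))))*(-21 + (19 - 1*5)) = (-(3 + (-5 + 5)))*(-21 + (19 - 5)) = (-(3 + 0))*(-21 + 14) = -1*3*(-7) = -3*(-7) = 21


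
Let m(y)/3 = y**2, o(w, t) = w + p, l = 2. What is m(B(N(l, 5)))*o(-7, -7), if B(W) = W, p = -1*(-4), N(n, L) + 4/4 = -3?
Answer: -144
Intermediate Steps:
N(n, L) = -4 (N(n, L) = -1 - 3 = -4)
p = 4
o(w, t) = 4 + w (o(w, t) = w + 4 = 4 + w)
m(y) = 3*y**2
m(B(N(l, 5)))*o(-7, -7) = (3*(-4)**2)*(4 - 7) = (3*16)*(-3) = 48*(-3) = -144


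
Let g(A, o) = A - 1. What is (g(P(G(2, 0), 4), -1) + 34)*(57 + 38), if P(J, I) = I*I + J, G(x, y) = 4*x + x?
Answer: 5605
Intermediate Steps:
G(x, y) = 5*x
P(J, I) = J + I**2 (P(J, I) = I**2 + J = J + I**2)
g(A, o) = -1 + A
(g(P(G(2, 0), 4), -1) + 34)*(57 + 38) = ((-1 + (5*2 + 4**2)) + 34)*(57 + 38) = ((-1 + (10 + 16)) + 34)*95 = ((-1 + 26) + 34)*95 = (25 + 34)*95 = 59*95 = 5605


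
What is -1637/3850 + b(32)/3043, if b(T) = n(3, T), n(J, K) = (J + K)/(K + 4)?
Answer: -89597663/210879900 ≈ -0.42488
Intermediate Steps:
n(J, K) = (J + K)/(4 + K)
b(T) = (3 + T)/(4 + T)
-1637/3850 + b(32)/3043 = -1637/3850 + ((3 + 32)/(4 + 32))/3043 = -1637*1/3850 + (35/36)*(1/3043) = -1637/3850 + ((1/36)*35)*(1/3043) = -1637/3850 + (35/36)*(1/3043) = -1637/3850 + 35/109548 = -89597663/210879900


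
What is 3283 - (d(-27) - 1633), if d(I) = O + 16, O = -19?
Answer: 4919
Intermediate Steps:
d(I) = -3 (d(I) = -19 + 16 = -3)
3283 - (d(-27) - 1633) = 3283 - (-3 - 1633) = 3283 - 1*(-1636) = 3283 + 1636 = 4919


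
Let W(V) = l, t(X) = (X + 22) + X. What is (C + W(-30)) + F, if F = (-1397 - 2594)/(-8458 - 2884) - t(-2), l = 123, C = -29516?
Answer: -333575571/11342 ≈ -29411.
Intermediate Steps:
t(X) = 22 + 2*X (t(X) = (22 + X) + X = 22 + 2*X)
W(V) = 123
F = -200165/11342 (F = (-1397 - 2594)/(-8458 - 2884) - (22 + 2*(-2)) = -3991/(-11342) - (22 - 4) = -3991*(-1/11342) - 1*18 = 3991/11342 - 18 = -200165/11342 ≈ -17.648)
(C + W(-30)) + F = (-29516 + 123) - 200165/11342 = -29393 - 200165/11342 = -333575571/11342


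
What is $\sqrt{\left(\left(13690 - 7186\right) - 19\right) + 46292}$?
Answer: $\sqrt{52777} \approx 229.73$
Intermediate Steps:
$\sqrt{\left(\left(13690 - 7186\right) - 19\right) + 46292} = \sqrt{\left(6504 - 19\right) + 46292} = \sqrt{6485 + 46292} = \sqrt{52777}$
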